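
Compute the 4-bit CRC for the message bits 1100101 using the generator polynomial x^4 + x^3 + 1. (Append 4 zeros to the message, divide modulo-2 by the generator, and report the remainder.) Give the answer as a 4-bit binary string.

Append 4 zeros: 11001010000. Divide by 11001 (XOR where the leading bit is 1):
  pos 0: 11001 XOR 11001 = 00000
  pos 6: 10000 XOR 11001 = 01001
Remainder (last 4 bits) = 1001. This is the CRC / FCS.

1001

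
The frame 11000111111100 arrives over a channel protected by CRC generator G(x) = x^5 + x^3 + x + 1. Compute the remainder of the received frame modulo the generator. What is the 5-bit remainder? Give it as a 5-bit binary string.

01101

Modulo-2 division of 11000111111100 by 101011:
  pos 0: 110001 XOR 101011 = 011010
  pos 1: 110101 XOR 101011 = 011110
  pos 2: 111101 XOR 101011 = 010110
  pos 3: 101101 XOR 101011 = 000110
  pos 6: 110111 XOR 101011 = 011100
  pos 7: 111000 XOR 101011 = 010011
  pos 8: 100110 XOR 101011 = 001101
Remainder = 01101 (nonzero — an error is detected).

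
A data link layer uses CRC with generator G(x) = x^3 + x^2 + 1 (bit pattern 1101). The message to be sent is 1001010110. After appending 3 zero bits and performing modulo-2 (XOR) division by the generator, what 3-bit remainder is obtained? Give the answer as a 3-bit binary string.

010

Append 3 zeros: 1001010110000. Divide by 1101 (XOR where the leading bit is 1):
  pos 0: 1001 XOR 1101 = 0100
  pos 1: 1000 XOR 1101 = 0101
  pos 2: 1011 XOR 1101 = 0110
  pos 3: 1100 XOR 1101 = 0001
  pos 6: 1110 XOR 1101 = 0011
  pos 8: 1100 XOR 1101 = 0001
Remainder (last 3 bits) = 010. This is the CRC / FCS.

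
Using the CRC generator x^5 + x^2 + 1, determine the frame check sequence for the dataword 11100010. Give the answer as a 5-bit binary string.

10010

Append 5 zeros: 1110001000000. Divide by 100101 (XOR where the leading bit is 1):
  pos 0: 111000 XOR 100101 = 011101
  pos 1: 111011 XOR 100101 = 011110
  pos 2: 111100 XOR 100101 = 011001
  pos 3: 110010 XOR 100101 = 010111
  pos 4: 101110 XOR 100101 = 001011
  pos 6: 101100 XOR 100101 = 001001
Remainder (last 5 bits) = 10010. This is the CRC / FCS.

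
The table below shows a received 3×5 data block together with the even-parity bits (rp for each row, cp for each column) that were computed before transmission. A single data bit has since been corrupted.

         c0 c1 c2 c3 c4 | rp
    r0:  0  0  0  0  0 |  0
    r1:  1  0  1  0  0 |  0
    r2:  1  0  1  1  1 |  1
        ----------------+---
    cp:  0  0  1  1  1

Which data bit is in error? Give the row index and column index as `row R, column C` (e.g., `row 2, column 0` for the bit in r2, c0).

row 2, column 2

Recompute each row's even parity and compare to rp:
  r0: data parity 0, sent rp 0 → ok
  r1: data parity 0, sent rp 0 → ok
  r2: data parity 0, sent rp 1 → mismatch
Recompute each column's even parity and compare to cp:
  c0: data parity 0, sent cp 0 → ok
  c1: data parity 0, sent cp 0 → ok
  c2: data parity 0, sent cp 1 → mismatch
  c3: data parity 1, sent cp 1 → ok
  c4: data parity 1, sent cp 1 → ok
Exactly one row (r2) and one column (c2) fail → the flipped bit is at their intersection.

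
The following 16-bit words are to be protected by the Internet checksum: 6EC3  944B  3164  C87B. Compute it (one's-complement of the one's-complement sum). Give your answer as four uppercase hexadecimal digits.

0311

One's-complement addition (fold any carry out of bit 15 back into bit 0):
  0x6EC3 + 0x944B = 0x1030E → wrap carry → 0x030F
  0x030F + 0x3164 = 0x03473
  0x3473 + 0xC87B = 0x0FCEE
One's-complement sum = 0xFCEE.
Checksum = ~0xFCEE & 0xFFFF = 0x0311.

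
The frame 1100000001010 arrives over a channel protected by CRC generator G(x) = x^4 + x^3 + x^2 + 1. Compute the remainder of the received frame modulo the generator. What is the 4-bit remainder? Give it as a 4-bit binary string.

Modulo-2 division of 1100000001010 by 11101:
  pos 0: 11000 XOR 11101 = 00101
  pos 2: 10100 XOR 11101 = 01001
  pos 3: 10010 XOR 11101 = 01111
  pos 4: 11110 XOR 11101 = 00011
  pos 7: 11101 XOR 11101 = 00000
Remainder = 0000 (zero — the frame passes the CRC check).

0000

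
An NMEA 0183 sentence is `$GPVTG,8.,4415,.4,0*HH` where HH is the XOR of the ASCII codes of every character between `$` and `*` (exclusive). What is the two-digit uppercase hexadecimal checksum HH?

XOR the ASCII codes of the payload characters:
  'G' = 0x47 → acc = 0x47
  'P' = 0x50 → acc = 0x17
  'V' = 0x56 → acc = 0x41
  'T' = 0x54 → acc = 0x15
  'G' = 0x47 → acc = 0x52
  ',' = 0x2C → acc = 0x7E
  '8' = 0x38 → acc = 0x46
  '.' = 0x2E → acc = 0x68
  ',' = 0x2C → acc = 0x44
  '4' = 0x34 → acc = 0x70
  '4' = 0x34 → acc = 0x44
  '1' = 0x31 → acc = 0x75
  '5' = 0x35 → acc = 0x40
  ',' = 0x2C → acc = 0x6C
  '.' = 0x2E → acc = 0x42
  '4' = 0x34 → acc = 0x76
  ',' = 0x2C → acc = 0x5A
  '0' = 0x30 → acc = 0x6A
Checksum = 0x6A.

6A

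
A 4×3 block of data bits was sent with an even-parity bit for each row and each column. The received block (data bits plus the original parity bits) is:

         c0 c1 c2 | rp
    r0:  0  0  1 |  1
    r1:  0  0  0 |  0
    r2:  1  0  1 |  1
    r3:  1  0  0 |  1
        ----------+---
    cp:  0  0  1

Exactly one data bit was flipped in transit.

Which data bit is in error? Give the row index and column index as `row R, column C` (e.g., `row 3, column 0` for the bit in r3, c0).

row 2, column 2

Recompute each row's even parity and compare to rp:
  r0: data parity 1, sent rp 1 → ok
  r1: data parity 0, sent rp 0 → ok
  r2: data parity 0, sent rp 1 → mismatch
  r3: data parity 1, sent rp 1 → ok
Recompute each column's even parity and compare to cp:
  c0: data parity 0, sent cp 0 → ok
  c1: data parity 0, sent cp 0 → ok
  c2: data parity 0, sent cp 1 → mismatch
Exactly one row (r2) and one column (c2) fail → the flipped bit is at their intersection.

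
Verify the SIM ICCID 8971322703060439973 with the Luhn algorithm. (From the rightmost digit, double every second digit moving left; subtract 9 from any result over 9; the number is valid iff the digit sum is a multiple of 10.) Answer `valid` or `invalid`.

invalid

From the right, keep odd positions and double even positions (subtract 9 from any doubled value over 9):
  doubled (positions 2,4,...): 5 9 8 3 6 5 4 2 9 → sum 51
  kept (positions 1,3,...): 3 9 3 0 0 0 2 3 7 8 → sum 35
Total = 86.
86 mod 10 = 6, so the number is invalid.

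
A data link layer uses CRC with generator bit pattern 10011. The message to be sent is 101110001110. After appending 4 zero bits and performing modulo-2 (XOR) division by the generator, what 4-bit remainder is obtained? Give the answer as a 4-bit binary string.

Append 4 zeros: 1011100011100000. Divide by 10011 (XOR where the leading bit is 1):
  pos 0: 10111 XOR 10011 = 00100
  pos 2: 10000 XOR 10011 = 00011
  pos 5: 11011 XOR 10011 = 01000
  pos 6: 10001 XOR 10011 = 00010
  pos 9: 10000 XOR 10011 = 00011
Remainder (last 4 bits) = 1100. This is the CRC / FCS.

1100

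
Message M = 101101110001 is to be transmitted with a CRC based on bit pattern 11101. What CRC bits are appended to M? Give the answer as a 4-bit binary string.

1000

Append 4 zeros: 1011011100010000. Divide by 11101 (XOR where the leading bit is 1):
  pos 0: 10110 XOR 11101 = 01011
  pos 1: 10111 XOR 11101 = 01010
  pos 2: 10101 XOR 11101 = 01000
  pos 3: 10001 XOR 11101 = 01100
  pos 4: 11000 XOR 11101 = 00101
  pos 6: 10100 XOR 11101 = 01001
  pos 7: 10011 XOR 11101 = 01110
  pos 8: 11100 XOR 11101 = 00001
Remainder (last 4 bits) = 1000. This is the CRC / FCS.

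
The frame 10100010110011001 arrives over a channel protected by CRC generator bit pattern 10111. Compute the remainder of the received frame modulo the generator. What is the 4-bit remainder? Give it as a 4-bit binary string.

Modulo-2 division of 10100010110011001 by 10111:
  pos 0: 10100 XOR 10111 = 00011
  pos 3: 11010 XOR 10111 = 01101
  pos 4: 11011 XOR 10111 = 01100
  pos 5: 11001 XOR 10111 = 01110
  pos 6: 11100 XOR 10111 = 01011
  pos 7: 10110 XOR 10111 = 00001
  pos 11: 11100 XOR 10111 = 01011
  pos 12: 10111 XOR 10111 = 00000
Remainder = 0000 (zero — the frame passes the CRC check).

0000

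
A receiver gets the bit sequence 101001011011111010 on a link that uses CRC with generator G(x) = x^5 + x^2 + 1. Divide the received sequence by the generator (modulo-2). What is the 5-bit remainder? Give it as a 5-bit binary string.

Modulo-2 division of 101001011011111010 by 100101:
  pos 0: 101001 XOR 100101 = 001100
  pos 2: 110001 XOR 100101 = 010100
  pos 3: 101001 XOR 100101 = 001100
  pos 5: 110001 XOR 100101 = 010100
  pos 6: 101001 XOR 100101 = 001100
  pos 8: 110011 XOR 100101 = 010110
  pos 9: 101101 XOR 100101 = 001000
  pos 11: 100001 XOR 100101 = 000100
Remainder = 01000 (nonzero — an error is detected).

01000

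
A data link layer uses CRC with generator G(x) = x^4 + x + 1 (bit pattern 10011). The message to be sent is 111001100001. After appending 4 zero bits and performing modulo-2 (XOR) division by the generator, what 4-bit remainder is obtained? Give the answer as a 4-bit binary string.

1011

Append 4 zeros: 1110011000010000. Divide by 10011 (XOR where the leading bit is 1):
  pos 0: 11100 XOR 10011 = 01111
  pos 1: 11111 XOR 10011 = 01100
  pos 2: 11001 XOR 10011 = 01010
  pos 3: 10100 XOR 10011 = 00111
  pos 5: 11100 XOR 10011 = 01111
  pos 6: 11110 XOR 10011 = 01101
  pos 7: 11011 XOR 10011 = 01000
  pos 8: 10000 XOR 10011 = 00011
  pos 11: 11000 XOR 10011 = 01011
Remainder (last 4 bits) = 1011. This is the CRC / FCS.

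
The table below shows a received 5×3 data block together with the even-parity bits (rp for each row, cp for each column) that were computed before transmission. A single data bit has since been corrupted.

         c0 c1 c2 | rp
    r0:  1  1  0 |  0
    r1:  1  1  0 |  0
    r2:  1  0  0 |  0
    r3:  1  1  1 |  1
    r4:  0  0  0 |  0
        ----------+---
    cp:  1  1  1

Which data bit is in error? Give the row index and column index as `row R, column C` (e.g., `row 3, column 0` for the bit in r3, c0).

Recompute each row's even parity and compare to rp:
  r0: data parity 0, sent rp 0 → ok
  r1: data parity 0, sent rp 0 → ok
  r2: data parity 1, sent rp 0 → mismatch
  r3: data parity 1, sent rp 1 → ok
  r4: data parity 0, sent rp 0 → ok
Recompute each column's even parity and compare to cp:
  c0: data parity 0, sent cp 1 → mismatch
  c1: data parity 1, sent cp 1 → ok
  c2: data parity 1, sent cp 1 → ok
Exactly one row (r2) and one column (c0) fail → the flipped bit is at their intersection.

row 2, column 0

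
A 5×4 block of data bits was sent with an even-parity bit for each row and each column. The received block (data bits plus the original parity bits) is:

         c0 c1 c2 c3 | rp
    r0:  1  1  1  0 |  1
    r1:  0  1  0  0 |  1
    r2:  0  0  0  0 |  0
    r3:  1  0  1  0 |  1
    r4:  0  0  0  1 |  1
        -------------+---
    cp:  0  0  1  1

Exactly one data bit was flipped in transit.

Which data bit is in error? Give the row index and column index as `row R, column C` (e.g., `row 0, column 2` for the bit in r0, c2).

row 3, column 2

Recompute each row's even parity and compare to rp:
  r0: data parity 1, sent rp 1 → ok
  r1: data parity 1, sent rp 1 → ok
  r2: data parity 0, sent rp 0 → ok
  r3: data parity 0, sent rp 1 → mismatch
  r4: data parity 1, sent rp 1 → ok
Recompute each column's even parity and compare to cp:
  c0: data parity 0, sent cp 0 → ok
  c1: data parity 0, sent cp 0 → ok
  c2: data parity 0, sent cp 1 → mismatch
  c3: data parity 1, sent cp 1 → ok
Exactly one row (r3) and one column (c2) fail → the flipped bit is at their intersection.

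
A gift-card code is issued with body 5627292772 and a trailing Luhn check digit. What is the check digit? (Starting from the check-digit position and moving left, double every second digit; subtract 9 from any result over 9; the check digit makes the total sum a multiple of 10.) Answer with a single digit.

6

Partial digits right→left: 2 7 7 2 9 2 7 2 6 5
Double every second digit counting from the check-digit position (so the 1st, 3rd, 5th, ... of the partial from the right).
  doubled (with −9 where >9): 4 5 9 5 3 → sum 26
  kept as-is: 7 2 2 2 5 → sum 18
Total = 26 + 18 = 44.
Check digit = (10 − (44 mod 10)) mod 10 = 6.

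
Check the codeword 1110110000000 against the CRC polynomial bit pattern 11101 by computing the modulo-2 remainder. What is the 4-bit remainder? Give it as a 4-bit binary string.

0001

Modulo-2 division of 1110110000000 by 11101:
  pos 0: 11101 XOR 11101 = 00000
  pos 5: 10000 XOR 11101 = 01101
  pos 6: 11010 XOR 11101 = 00111
  pos 8: 11100 XOR 11101 = 00001
Remainder = 0001 (nonzero — an error is detected).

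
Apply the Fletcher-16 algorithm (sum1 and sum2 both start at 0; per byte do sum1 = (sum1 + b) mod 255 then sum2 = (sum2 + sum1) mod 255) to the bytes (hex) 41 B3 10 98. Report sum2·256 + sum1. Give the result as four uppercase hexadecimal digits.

D89D

Running sums (mod 255):
  after byte 0 (41): sum1=65, sum2=65
  after byte 1 (B3): sum1=244, sum2=54
  after byte 2 (10): sum1=5, sum2=59
  after byte 3 (98): sum1=157, sum2=216
Checksum = sum2·256 + sum1 = 216·256 + 157 = 55453 = 0xD89D.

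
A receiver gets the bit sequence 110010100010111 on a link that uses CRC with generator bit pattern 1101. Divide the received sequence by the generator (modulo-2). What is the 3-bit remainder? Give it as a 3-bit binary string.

Modulo-2 division of 110010100010111 by 1101:
  pos 0: 1100 XOR 1101 = 0001
  pos 3: 1101 XOR 1101 = 0000
  pos 10: 1011 XOR 1101 = 0110
  pos 11: 1101 XOR 1101 = 0000
Remainder = 000 (zero — the frame passes the CRC check).

000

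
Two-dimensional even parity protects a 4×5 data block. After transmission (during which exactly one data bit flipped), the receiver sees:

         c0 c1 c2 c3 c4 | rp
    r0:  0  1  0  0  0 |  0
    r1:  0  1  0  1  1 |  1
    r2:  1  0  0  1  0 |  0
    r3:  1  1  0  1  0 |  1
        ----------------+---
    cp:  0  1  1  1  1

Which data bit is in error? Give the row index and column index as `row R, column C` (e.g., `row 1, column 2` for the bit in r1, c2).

Recompute each row's even parity and compare to rp:
  r0: data parity 1, sent rp 0 → mismatch
  r1: data parity 1, sent rp 1 → ok
  r2: data parity 0, sent rp 0 → ok
  r3: data parity 1, sent rp 1 → ok
Recompute each column's even parity and compare to cp:
  c0: data parity 0, sent cp 0 → ok
  c1: data parity 1, sent cp 1 → ok
  c2: data parity 0, sent cp 1 → mismatch
  c3: data parity 1, sent cp 1 → ok
  c4: data parity 1, sent cp 1 → ok
Exactly one row (r0) and one column (c2) fail → the flipped bit is at their intersection.

row 0, column 2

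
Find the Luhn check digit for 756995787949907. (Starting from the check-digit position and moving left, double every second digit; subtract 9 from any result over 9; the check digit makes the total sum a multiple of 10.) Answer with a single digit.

Partial digits right→left: 7 0 9 9 4 9 7 8 7 5 9 9 6 5 7
Double every second digit counting from the check-digit position (so the 1st, 3rd, 5th, ... of the partial from the right).
  doubled (with −9 where >9): 5 9 8 5 5 9 3 5 → sum 49
  kept as-is: 0 9 9 8 5 9 5 → sum 45
Total = 49 + 45 = 94.
Check digit = (10 − (94 mod 10)) mod 10 = 6.

6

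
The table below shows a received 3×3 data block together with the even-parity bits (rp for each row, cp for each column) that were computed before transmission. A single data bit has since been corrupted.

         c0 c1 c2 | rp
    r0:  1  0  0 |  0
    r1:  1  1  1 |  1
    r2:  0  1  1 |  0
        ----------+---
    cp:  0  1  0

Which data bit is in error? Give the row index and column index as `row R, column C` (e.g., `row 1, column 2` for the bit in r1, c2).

Recompute each row's even parity and compare to rp:
  r0: data parity 1, sent rp 0 → mismatch
  r1: data parity 1, sent rp 1 → ok
  r2: data parity 0, sent rp 0 → ok
Recompute each column's even parity and compare to cp:
  c0: data parity 0, sent cp 0 → ok
  c1: data parity 0, sent cp 1 → mismatch
  c2: data parity 0, sent cp 0 → ok
Exactly one row (r0) and one column (c1) fail → the flipped bit is at their intersection.

row 0, column 1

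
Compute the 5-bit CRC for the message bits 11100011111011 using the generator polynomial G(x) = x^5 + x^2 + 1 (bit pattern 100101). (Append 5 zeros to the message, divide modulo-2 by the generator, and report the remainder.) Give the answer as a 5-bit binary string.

Append 5 zeros: 1110001111101100000. Divide by 100101 (XOR where the leading bit is 1):
  pos 0: 111000 XOR 100101 = 011101
  pos 1: 111011 XOR 100101 = 011110
  pos 2: 111101 XOR 100101 = 011000
  pos 3: 110001 XOR 100101 = 010100
  pos 4: 101001 XOR 100101 = 001100
  pos 6: 110010 XOR 100101 = 010111
  pos 7: 101111 XOR 100101 = 001010
  pos 9: 101010 XOR 100101 = 001111
  pos 11: 111100 XOR 100101 = 011001
  pos 12: 110010 XOR 100101 = 010111
  pos 13: 101110 XOR 100101 = 001011
Remainder (last 5 bits) = 01011. This is the CRC / FCS.

01011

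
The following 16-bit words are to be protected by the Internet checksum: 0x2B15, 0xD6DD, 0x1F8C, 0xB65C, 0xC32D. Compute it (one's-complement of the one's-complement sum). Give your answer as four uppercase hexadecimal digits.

One's-complement addition (fold any carry out of bit 15 back into bit 0):
  0x2B15 + 0xD6DD = 0x101F2 → wrap carry → 0x01F3
  0x01F3 + 0x1F8C = 0x0217F
  0x217F + 0xB65C = 0x0D7DB
  0xD7DB + 0xC32D = 0x19B08 → wrap carry → 0x9B09
One's-complement sum = 0x9B09.
Checksum = ~0x9B09 & 0xFFFF = 0x64F6.

64F6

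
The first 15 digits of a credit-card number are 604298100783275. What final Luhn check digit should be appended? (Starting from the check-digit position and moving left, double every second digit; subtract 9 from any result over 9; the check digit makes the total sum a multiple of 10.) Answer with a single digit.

9

Partial digits right→left: 5 7 2 3 8 7 0 0 1 8 9 2 4 0 6
Double every second digit counting from the check-digit position (so the 1st, 3rd, 5th, ... of the partial from the right).
  doubled (with −9 where >9): 1 4 7 0 2 9 8 3 → sum 34
  kept as-is: 7 3 7 0 8 2 0 → sum 27
Total = 34 + 27 = 61.
Check digit = (10 − (61 mod 10)) mod 10 = 9.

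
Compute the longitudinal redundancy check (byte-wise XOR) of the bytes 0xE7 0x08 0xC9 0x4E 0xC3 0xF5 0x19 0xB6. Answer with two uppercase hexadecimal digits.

XOR the bytes together:
  start with 0xE7
  0xE7 ⊕ 0x08 = 0xEF
  0xEF ⊕ 0xC9 = 0x26
  0x26 ⊕ 0x4E = 0x68
  0x68 ⊕ 0xC3 = 0xAB
  0xAB ⊕ 0xF5 = 0x5E
  0x5E ⊕ 0x19 = 0x47
  0x47 ⊕ 0xB6 = 0xF1

F1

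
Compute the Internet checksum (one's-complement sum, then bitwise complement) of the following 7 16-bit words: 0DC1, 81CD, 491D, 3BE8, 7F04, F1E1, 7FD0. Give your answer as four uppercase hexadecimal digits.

FAB4

One's-complement addition (fold any carry out of bit 15 back into bit 0):
  0x0DC1 + 0x81CD = 0x08F8E
  0x8F8E + 0x491D = 0x0D8AB
  0xD8AB + 0x3BE8 = 0x11493 → wrap carry → 0x1494
  0x1494 + 0x7F04 = 0x09398
  0x9398 + 0xF1E1 = 0x18579 → wrap carry → 0x857A
  0x857A + 0x7FD0 = 0x1054A → wrap carry → 0x054B
One's-complement sum = 0x054B.
Checksum = ~0x054B & 0xFFFF = 0xFAB4.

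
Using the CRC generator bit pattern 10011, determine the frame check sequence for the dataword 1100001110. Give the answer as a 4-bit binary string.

0011

Append 4 zeros: 11000011100000. Divide by 10011 (XOR where the leading bit is 1):
  pos 0: 11000 XOR 10011 = 01011
  pos 1: 10110 XOR 10011 = 00101
  pos 3: 10111 XOR 10011 = 00100
  pos 5: 10010 XOR 10011 = 00001
  pos 9: 10000 XOR 10011 = 00011
Remainder (last 4 bits) = 0011. This is the CRC / FCS.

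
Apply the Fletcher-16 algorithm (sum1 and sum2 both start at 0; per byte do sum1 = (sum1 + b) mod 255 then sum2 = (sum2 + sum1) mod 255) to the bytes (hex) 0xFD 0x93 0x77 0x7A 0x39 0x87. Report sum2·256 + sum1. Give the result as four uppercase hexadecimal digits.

1D44

Running sums (mod 255):
  after byte 0 (0xFD): sum1=253, sum2=253
  after byte 1 (0x93): sum1=145, sum2=143
  after byte 2 (0x77): sum1=9, sum2=152
  after byte 3 (0x7A): sum1=131, sum2=28
  after byte 4 (0x39): sum1=188, sum2=216
  after byte 5 (0x87): sum1=68, sum2=29
Checksum = sum2·256 + sum1 = 29·256 + 68 = 7492 = 0x1D44.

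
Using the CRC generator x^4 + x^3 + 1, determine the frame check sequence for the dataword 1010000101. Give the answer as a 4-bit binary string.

Append 4 zeros: 10100001010000. Divide by 11001 (XOR where the leading bit is 1):
  pos 0: 10100 XOR 11001 = 01101
  pos 1: 11010 XOR 11001 = 00011
  pos 4: 11010 XOR 11001 = 00011
  pos 7: 11100 XOR 11001 = 00101
  pos 9: 10100 XOR 11001 = 01101
Remainder (last 4 bits) = 1101. This is the CRC / FCS.

1101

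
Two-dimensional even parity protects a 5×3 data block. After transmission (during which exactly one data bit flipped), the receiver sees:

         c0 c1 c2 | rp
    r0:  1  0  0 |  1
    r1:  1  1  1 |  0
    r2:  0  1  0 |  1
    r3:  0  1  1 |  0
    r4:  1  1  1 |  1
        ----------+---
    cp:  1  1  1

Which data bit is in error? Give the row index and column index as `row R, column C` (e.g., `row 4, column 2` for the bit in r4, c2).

Recompute each row's even parity and compare to rp:
  r0: data parity 1, sent rp 1 → ok
  r1: data parity 1, sent rp 0 → mismatch
  r2: data parity 1, sent rp 1 → ok
  r3: data parity 0, sent rp 0 → ok
  r4: data parity 1, sent rp 1 → ok
Recompute each column's even parity and compare to cp:
  c0: data parity 1, sent cp 1 → ok
  c1: data parity 0, sent cp 1 → mismatch
  c2: data parity 1, sent cp 1 → ok
Exactly one row (r1) and one column (c1) fail → the flipped bit is at their intersection.

row 1, column 1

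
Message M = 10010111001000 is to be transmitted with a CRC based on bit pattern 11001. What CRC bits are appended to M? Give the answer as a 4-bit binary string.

Append 4 zeros: 100101110010000000. Divide by 11001 (XOR where the leading bit is 1):
  pos 0: 10010 XOR 11001 = 01011
  pos 1: 10111 XOR 11001 = 01110
  pos 2: 11101 XOR 11001 = 00100
  pos 4: 10010 XOR 11001 = 01011
  pos 5: 10110 XOR 11001 = 01111
  pos 6: 11111 XOR 11001 = 00110
  pos 8: 11000 XOR 11001 = 00001
  pos 12: 10000 XOR 11001 = 01001
  pos 13: 10010 XOR 11001 = 01011
Remainder (last 4 bits) = 1011. This is the CRC / FCS.

1011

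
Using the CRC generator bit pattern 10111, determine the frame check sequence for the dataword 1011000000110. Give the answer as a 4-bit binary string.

Append 4 zeros: 10110000001100000. Divide by 10111 (XOR where the leading bit is 1):
  pos 0: 10110 XOR 10111 = 00001
  pos 4: 10000 XOR 10111 = 00111
  pos 6: 11101 XOR 10111 = 01010
  pos 7: 10101 XOR 10111 = 00010
  pos 10: 10000 XOR 10111 = 00111
  pos 12: 11100 XOR 10111 = 01011
Remainder (last 4 bits) = 1011. This is the CRC / FCS.

1011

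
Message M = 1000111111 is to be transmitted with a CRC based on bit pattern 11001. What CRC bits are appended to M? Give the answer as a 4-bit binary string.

Append 4 zeros: 10001111110000. Divide by 11001 (XOR where the leading bit is 1):
  pos 0: 10001 XOR 11001 = 01000
  pos 1: 10001 XOR 11001 = 01000
  pos 2: 10001 XOR 11001 = 01000
  pos 3: 10001 XOR 11001 = 01000
  pos 4: 10001 XOR 11001 = 01000
  pos 5: 10001 XOR 11001 = 01000
  pos 6: 10000 XOR 11001 = 01001
  pos 7: 10010 XOR 11001 = 01011
  pos 8: 10110 XOR 11001 = 01111
  pos 9: 11110 XOR 11001 = 00111
Remainder (last 4 bits) = 0111. This is the CRC / FCS.

0111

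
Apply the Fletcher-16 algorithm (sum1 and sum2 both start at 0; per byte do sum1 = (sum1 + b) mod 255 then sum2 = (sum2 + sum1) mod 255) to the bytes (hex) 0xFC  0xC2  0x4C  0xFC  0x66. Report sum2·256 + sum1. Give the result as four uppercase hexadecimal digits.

Running sums (mod 255):
  after byte 0 (0xFC): sum1=252, sum2=252
  after byte 1 (0xC2): sum1=191, sum2=188
  after byte 2 (0x4C): sum1=12, sum2=200
  after byte 3 (0xFC): sum1=9, sum2=209
  after byte 4 (0x66): sum1=111, sum2=65
Checksum = sum2·256 + sum1 = 65·256 + 111 = 16751 = 0x416F.

416F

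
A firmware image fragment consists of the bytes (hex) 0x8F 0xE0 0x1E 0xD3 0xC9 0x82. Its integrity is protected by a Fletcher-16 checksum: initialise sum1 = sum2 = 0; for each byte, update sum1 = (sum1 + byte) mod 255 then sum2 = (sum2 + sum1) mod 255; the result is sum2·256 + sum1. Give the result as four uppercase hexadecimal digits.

Running sums (mod 255):
  after byte 0 (0x8F): sum1=143, sum2=143
  after byte 1 (0xE0): sum1=112, sum2=0
  after byte 2 (0x1E): sum1=142, sum2=142
  after byte 3 (0xD3): sum1=98, sum2=240
  after byte 4 (0xC9): sum1=44, sum2=29
  after byte 5 (0x82): sum1=174, sum2=203
Checksum = sum2·256 + sum1 = 203·256 + 174 = 52142 = 0xCBAE.

CBAE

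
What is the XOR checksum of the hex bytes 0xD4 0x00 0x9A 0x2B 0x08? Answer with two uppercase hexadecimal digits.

6D

XOR the bytes together:
  start with 0xD4
  0xD4 ⊕ 0x00 = 0xD4
  0xD4 ⊕ 0x9A = 0x4E
  0x4E ⊕ 0x2B = 0x65
  0x65 ⊕ 0x08 = 0x6D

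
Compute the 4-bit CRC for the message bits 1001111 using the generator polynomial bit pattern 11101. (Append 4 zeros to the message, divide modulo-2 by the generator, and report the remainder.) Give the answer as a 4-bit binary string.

Append 4 zeros: 10011110000. Divide by 11101 (XOR where the leading bit is 1):
  pos 0: 10011 XOR 11101 = 01110
  pos 1: 11101 XOR 11101 = 00000
  pos 6: 10000 XOR 11101 = 01101
Remainder (last 4 bits) = 1101. This is the CRC / FCS.

1101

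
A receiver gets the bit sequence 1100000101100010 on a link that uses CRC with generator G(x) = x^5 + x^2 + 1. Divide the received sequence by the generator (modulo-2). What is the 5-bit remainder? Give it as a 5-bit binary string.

00010

Modulo-2 division of 1100000101100010 by 100101:
  pos 0: 110000 XOR 100101 = 010101
  pos 1: 101010 XOR 100101 = 001111
  pos 3: 111110 XOR 100101 = 011011
  pos 4: 110111 XOR 100101 = 010010
  pos 5: 100101 XOR 100101 = 000000
Remainder = 00010 (nonzero — an error is detected).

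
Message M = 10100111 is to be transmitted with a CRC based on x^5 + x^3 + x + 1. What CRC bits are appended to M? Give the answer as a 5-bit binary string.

10011

Append 5 zeros: 1010011100000. Divide by 101011 (XOR where the leading bit is 1):
  pos 0: 101001 XOR 101011 = 000010
  pos 4: 101100 XOR 101011 = 000111
  pos 7: 111000 XOR 101011 = 010011
Remainder (last 5 bits) = 10011. This is the CRC / FCS.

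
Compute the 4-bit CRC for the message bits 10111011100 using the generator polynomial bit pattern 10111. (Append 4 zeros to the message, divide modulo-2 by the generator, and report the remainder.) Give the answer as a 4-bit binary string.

Append 4 zeros: 101110111000000. Divide by 10111 (XOR where the leading bit is 1):
  pos 0: 10111 XOR 10111 = 00000
  pos 6: 11100 XOR 10111 = 01011
  pos 7: 10110 XOR 10111 = 00001
Remainder (last 4 bits) = 1000. This is the CRC / FCS.

1000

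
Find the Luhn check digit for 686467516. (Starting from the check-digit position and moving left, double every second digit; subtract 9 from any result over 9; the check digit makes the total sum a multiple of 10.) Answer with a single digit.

7

Partial digits right→left: 6 1 5 7 6 4 6 8 6
Double every second digit counting from the check-digit position (so the 1st, 3rd, 5th, ... of the partial from the right).
  doubled (with −9 where >9): 3 1 3 3 3 → sum 13
  kept as-is: 1 7 4 8 → sum 20
Total = 13 + 20 = 33.
Check digit = (10 − (33 mod 10)) mod 10 = 7.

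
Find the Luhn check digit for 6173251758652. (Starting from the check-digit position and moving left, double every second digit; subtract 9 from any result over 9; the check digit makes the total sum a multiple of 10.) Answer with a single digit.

Partial digits right→left: 2 5 6 8 5 7 1 5 2 3 7 1 6
Double every second digit counting from the check-digit position (so the 1st, 3rd, 5th, ... of the partial from the right).
  doubled (with −9 where >9): 4 3 1 2 4 5 3 → sum 22
  kept as-is: 5 8 7 5 3 1 → sum 29
Total = 22 + 29 = 51.
Check digit = (10 − (51 mod 10)) mod 10 = 9.

9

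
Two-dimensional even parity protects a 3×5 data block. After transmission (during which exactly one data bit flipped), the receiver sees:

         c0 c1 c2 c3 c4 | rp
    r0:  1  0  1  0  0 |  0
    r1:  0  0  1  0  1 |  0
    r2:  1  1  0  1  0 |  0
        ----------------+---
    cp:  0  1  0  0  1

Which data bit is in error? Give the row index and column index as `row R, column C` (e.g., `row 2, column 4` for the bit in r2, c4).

Recompute each row's even parity and compare to rp:
  r0: data parity 0, sent rp 0 → ok
  r1: data parity 0, sent rp 0 → ok
  r2: data parity 1, sent rp 0 → mismatch
Recompute each column's even parity and compare to cp:
  c0: data parity 0, sent cp 0 → ok
  c1: data parity 1, sent cp 1 → ok
  c2: data parity 0, sent cp 0 → ok
  c3: data parity 1, sent cp 0 → mismatch
  c4: data parity 1, sent cp 1 → ok
Exactly one row (r2) and one column (c3) fail → the flipped bit is at their intersection.

row 2, column 3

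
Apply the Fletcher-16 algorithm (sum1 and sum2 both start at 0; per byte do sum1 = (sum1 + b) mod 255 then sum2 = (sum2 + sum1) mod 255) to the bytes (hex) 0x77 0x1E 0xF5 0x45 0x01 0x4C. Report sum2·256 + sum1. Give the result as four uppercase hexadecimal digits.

Running sums (mod 255):
  after byte 0 (0x77): sum1=119, sum2=119
  after byte 1 (0x1E): sum1=149, sum2=13
  after byte 2 (0xF5): sum1=139, sum2=152
  after byte 3 (0x45): sum1=208, sum2=105
  after byte 4 (0x01): sum1=209, sum2=59
  after byte 5 (0x4C): sum1=30, sum2=89
Checksum = sum2·256 + sum1 = 89·256 + 30 = 22814 = 0x591E.

591E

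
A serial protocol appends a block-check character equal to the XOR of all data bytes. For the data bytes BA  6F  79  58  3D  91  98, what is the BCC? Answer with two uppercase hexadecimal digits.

XOR the bytes together:
  start with 0xBA
  0xBA ⊕ 0x6F = 0xD5
  0xD5 ⊕ 0x79 = 0xAC
  0xAC ⊕ 0x58 = 0xF4
  0xF4 ⊕ 0x3D = 0xC9
  0xC9 ⊕ 0x91 = 0x58
  0x58 ⊕ 0x98 = 0xC0

C0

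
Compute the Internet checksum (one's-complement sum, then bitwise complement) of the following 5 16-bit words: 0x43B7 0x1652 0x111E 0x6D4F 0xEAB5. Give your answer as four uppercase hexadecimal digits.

3CD3

One's-complement addition (fold any carry out of bit 15 back into bit 0):
  0x43B7 + 0x1652 = 0x05A09
  0x5A09 + 0x111E = 0x06B27
  0x6B27 + 0x6D4F = 0x0D876
  0xD876 + 0xEAB5 = 0x1C32B → wrap carry → 0xC32C
One's-complement sum = 0xC32C.
Checksum = ~0xC32C & 0xFFFF = 0x3CD3.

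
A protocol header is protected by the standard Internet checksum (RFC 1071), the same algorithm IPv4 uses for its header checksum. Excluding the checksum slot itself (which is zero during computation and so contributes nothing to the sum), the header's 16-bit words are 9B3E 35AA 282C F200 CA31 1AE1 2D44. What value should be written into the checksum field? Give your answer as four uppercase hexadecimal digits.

One's-complement addition (fold any carry out of bit 15 back into bit 0):
  0x9B3E + 0x35AA = 0x0D0E8
  0xD0E8 + 0x282C = 0x0F914
  0xF914 + 0xF200 = 0x1EB14 → wrap carry → 0xEB15
  0xEB15 + 0xCA31 = 0x1B546 → wrap carry → 0xB547
  0xB547 + 0x1AE1 = 0x0D028
  0xD028 + 0x2D44 = 0x0FD6C
One's-complement sum = 0xFD6C.
Checksum = ~0xFD6C & 0xFFFF = 0x0293.

0293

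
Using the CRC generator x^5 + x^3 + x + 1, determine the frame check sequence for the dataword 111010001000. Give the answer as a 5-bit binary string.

Append 5 zeros: 11101000100000000. Divide by 101011 (XOR where the leading bit is 1):
  pos 0: 111010 XOR 101011 = 010001
  pos 1: 100010 XOR 101011 = 001001
  pos 3: 100101 XOR 101011 = 001110
  pos 5: 111000 XOR 101011 = 010011
  pos 6: 100110 XOR 101011 = 001101
  pos 8: 110100 XOR 101011 = 011111
  pos 9: 111110 XOR 101011 = 010101
  pos 10: 101010 XOR 101011 = 000001
Remainder (last 5 bits) = 00010. This is the CRC / FCS.

00010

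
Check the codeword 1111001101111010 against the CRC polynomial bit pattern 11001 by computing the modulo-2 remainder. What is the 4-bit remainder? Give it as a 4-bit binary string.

0100

Modulo-2 division of 1111001101111010 by 11001:
  pos 0: 11110 XOR 11001 = 00111
  pos 2: 11101 XOR 11001 = 00100
  pos 4: 10010 XOR 11001 = 01011
  pos 5: 10111 XOR 11001 = 01110
  pos 6: 11101 XOR 11001 = 00100
  pos 8: 10011 XOR 11001 = 01010
  pos 9: 10100 XOR 11001 = 01101
  pos 10: 11011 XOR 11001 = 00010
Remainder = 0100 (nonzero — an error is detected).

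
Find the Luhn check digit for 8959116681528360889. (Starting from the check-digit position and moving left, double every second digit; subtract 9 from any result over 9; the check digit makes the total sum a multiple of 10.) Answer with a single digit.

Partial digits right→left: 9 8 8 0 6 3 8 2 5 1 8 6 6 1 1 9 5 9 8
Double every second digit counting from the check-digit position (so the 1st, 3rd, 5th, ... of the partial from the right).
  doubled (with −9 where >9): 9 7 3 7 1 7 3 2 1 7 → sum 47
  kept as-is: 8 0 3 2 1 6 1 9 9 → sum 39
Total = 47 + 39 = 86.
Check digit = (10 − (86 mod 10)) mod 10 = 4.

4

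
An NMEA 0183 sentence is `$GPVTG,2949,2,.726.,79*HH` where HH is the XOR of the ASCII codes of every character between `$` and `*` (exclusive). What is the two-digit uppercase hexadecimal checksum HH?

XOR the ASCII codes of the payload characters:
  'G' = 0x47 → acc = 0x47
  'P' = 0x50 → acc = 0x17
  'V' = 0x56 → acc = 0x41
  'T' = 0x54 → acc = 0x15
  'G' = 0x47 → acc = 0x52
  ',' = 0x2C → acc = 0x7E
  '2' = 0x32 → acc = 0x4C
  '9' = 0x39 → acc = 0x75
  '4' = 0x34 → acc = 0x41
  '9' = 0x39 → acc = 0x78
  ',' = 0x2C → acc = 0x54
  '2' = 0x32 → acc = 0x66
  ',' = 0x2C → acc = 0x4A
  '.' = 0x2E → acc = 0x64
  '7' = 0x37 → acc = 0x53
  '2' = 0x32 → acc = 0x61
  '6' = 0x36 → acc = 0x57
  '.' = 0x2E → acc = 0x79
  ',' = 0x2C → acc = 0x55
  '7' = 0x37 → acc = 0x62
  '9' = 0x39 → acc = 0x5B
Checksum = 0x5B.

5B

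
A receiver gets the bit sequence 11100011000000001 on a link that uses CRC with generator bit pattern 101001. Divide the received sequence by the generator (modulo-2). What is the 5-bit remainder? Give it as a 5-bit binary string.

Modulo-2 division of 11100011000000001 by 101001:
  pos 0: 111000 XOR 101001 = 010001
  pos 1: 100011 XOR 101001 = 001010
  pos 3: 101010 XOR 101001 = 000011
  pos 7: 110000 XOR 101001 = 011001
  pos 8: 110010 XOR 101001 = 011011
  pos 9: 110110 XOR 101001 = 011111
  pos 10: 111110 XOR 101001 = 010111
  pos 11: 101111 XOR 101001 = 000110
Remainder = 00110 (nonzero — an error is detected).

00110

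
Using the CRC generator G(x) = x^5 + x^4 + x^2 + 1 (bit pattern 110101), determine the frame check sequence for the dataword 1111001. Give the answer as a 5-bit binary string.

Append 5 zeros: 111100100000. Divide by 110101 (XOR where the leading bit is 1):
  pos 0: 111100 XOR 110101 = 001001
  pos 2: 100110 XOR 110101 = 010011
  pos 3: 100110 XOR 110101 = 010011
  pos 4: 100110 XOR 110101 = 010011
  pos 5: 100110 XOR 110101 = 010011
  pos 6: 100110 XOR 110101 = 010011
Remainder (last 5 bits) = 10011. This is the CRC / FCS.

10011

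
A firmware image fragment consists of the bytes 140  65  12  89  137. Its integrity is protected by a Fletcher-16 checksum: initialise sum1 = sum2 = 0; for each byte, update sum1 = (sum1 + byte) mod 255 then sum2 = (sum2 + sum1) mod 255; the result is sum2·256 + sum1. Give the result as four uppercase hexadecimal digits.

24BC

Running sums (mod 255):
  after byte 0 (140): sum1=140, sum2=140
  after byte 1 (65): sum1=205, sum2=90
  after byte 2 (12): sum1=217, sum2=52
  after byte 3 (89): sum1=51, sum2=103
  after byte 4 (137): sum1=188, sum2=36
Checksum = sum2·256 + sum1 = 36·256 + 188 = 9404 = 0x24BC.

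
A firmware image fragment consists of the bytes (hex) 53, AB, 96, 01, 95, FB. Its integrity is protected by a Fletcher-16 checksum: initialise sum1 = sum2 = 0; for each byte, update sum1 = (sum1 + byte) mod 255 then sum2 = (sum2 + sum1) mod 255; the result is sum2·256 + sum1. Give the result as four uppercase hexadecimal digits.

Running sums (mod 255):
  after byte 0 (53): sum1=83, sum2=83
  after byte 1 (AB): sum1=254, sum2=82
  after byte 2 (96): sum1=149, sum2=231
  after byte 3 (01): sum1=150, sum2=126
  after byte 4 (95): sum1=44, sum2=170
  after byte 5 (FB): sum1=40, sum2=210
Checksum = sum2·256 + sum1 = 210·256 + 40 = 53800 = 0xD228.

D228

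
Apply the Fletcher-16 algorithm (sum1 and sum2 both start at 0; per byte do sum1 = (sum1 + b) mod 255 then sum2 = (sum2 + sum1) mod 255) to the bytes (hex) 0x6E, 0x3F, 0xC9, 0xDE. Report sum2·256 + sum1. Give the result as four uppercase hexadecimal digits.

E956

Running sums (mod 255):
  after byte 0 (0x6E): sum1=110, sum2=110
  after byte 1 (0x3F): sum1=173, sum2=28
  after byte 2 (0xC9): sum1=119, sum2=147
  after byte 3 (0xDE): sum1=86, sum2=233
Checksum = sum2·256 + sum1 = 233·256 + 86 = 59734 = 0xE956.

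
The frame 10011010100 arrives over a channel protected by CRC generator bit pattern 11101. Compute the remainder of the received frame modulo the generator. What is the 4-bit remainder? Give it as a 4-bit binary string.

1110

Modulo-2 division of 10011010100 by 11101:
  pos 0: 10011 XOR 11101 = 01110
  pos 1: 11100 XOR 11101 = 00001
  pos 5: 11010 XOR 11101 = 00111
Remainder = 1110 (nonzero — an error is detected).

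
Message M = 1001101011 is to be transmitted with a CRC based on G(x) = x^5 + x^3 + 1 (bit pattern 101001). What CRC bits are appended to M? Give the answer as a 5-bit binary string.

Append 5 zeros: 100110101100000. Divide by 101001 (XOR where the leading bit is 1):
  pos 0: 100110 XOR 101001 = 001111
  pos 2: 111110 XOR 101001 = 010111
  pos 3: 101111 XOR 101001 = 000110
  pos 6: 110100 XOR 101001 = 011101
  pos 7: 111010 XOR 101001 = 010011
  pos 8: 100110 XOR 101001 = 001111
Remainder (last 5 bits) = 11110. This is the CRC / FCS.

11110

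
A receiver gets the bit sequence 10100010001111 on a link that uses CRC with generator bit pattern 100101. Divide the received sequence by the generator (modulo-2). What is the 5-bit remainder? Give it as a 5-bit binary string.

Modulo-2 division of 10100010001111 by 100101:
  pos 0: 101000 XOR 100101 = 001101
  pos 2: 110110 XOR 100101 = 010011
  pos 3: 100110 XOR 100101 = 000011
  pos 7: 110111 XOR 100101 = 010010
  pos 8: 100101 XOR 100101 = 000000
Remainder = 00000 (zero — the frame passes the CRC check).

00000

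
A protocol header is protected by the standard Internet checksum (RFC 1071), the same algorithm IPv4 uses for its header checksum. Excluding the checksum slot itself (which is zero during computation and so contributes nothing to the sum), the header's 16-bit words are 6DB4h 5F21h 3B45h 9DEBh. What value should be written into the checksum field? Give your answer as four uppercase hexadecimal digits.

One's-complement addition (fold any carry out of bit 15 back into bit 0):
  0x6DB4 + 0x5F21 = 0x0CCD5
  0xCCD5 + 0x3B45 = 0x1081A → wrap carry → 0x081B
  0x081B + 0x9DEB = 0x0A606
One's-complement sum = 0xA606.
Checksum = ~0xA606 & 0xFFFF = 0x59F9.

59F9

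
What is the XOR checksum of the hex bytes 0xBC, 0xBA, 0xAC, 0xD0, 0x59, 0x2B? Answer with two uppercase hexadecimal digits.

08

XOR the bytes together:
  start with 0xBC
  0xBC ⊕ 0xBA = 0x06
  0x06 ⊕ 0xAC = 0xAA
  0xAA ⊕ 0xD0 = 0x7A
  0x7A ⊕ 0x59 = 0x23
  0x23 ⊕ 0x2B = 0x08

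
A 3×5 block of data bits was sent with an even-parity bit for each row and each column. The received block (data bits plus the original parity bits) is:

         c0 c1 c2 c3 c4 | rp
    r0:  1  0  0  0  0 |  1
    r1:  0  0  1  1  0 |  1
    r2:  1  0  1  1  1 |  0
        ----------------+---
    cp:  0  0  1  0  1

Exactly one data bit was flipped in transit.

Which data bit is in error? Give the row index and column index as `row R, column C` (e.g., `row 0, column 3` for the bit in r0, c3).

row 1, column 2

Recompute each row's even parity and compare to rp:
  r0: data parity 1, sent rp 1 → ok
  r1: data parity 0, sent rp 1 → mismatch
  r2: data parity 0, sent rp 0 → ok
Recompute each column's even parity and compare to cp:
  c0: data parity 0, sent cp 0 → ok
  c1: data parity 0, sent cp 0 → ok
  c2: data parity 0, sent cp 1 → mismatch
  c3: data parity 0, sent cp 0 → ok
  c4: data parity 1, sent cp 1 → ok
Exactly one row (r1) and one column (c2) fail → the flipped bit is at their intersection.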